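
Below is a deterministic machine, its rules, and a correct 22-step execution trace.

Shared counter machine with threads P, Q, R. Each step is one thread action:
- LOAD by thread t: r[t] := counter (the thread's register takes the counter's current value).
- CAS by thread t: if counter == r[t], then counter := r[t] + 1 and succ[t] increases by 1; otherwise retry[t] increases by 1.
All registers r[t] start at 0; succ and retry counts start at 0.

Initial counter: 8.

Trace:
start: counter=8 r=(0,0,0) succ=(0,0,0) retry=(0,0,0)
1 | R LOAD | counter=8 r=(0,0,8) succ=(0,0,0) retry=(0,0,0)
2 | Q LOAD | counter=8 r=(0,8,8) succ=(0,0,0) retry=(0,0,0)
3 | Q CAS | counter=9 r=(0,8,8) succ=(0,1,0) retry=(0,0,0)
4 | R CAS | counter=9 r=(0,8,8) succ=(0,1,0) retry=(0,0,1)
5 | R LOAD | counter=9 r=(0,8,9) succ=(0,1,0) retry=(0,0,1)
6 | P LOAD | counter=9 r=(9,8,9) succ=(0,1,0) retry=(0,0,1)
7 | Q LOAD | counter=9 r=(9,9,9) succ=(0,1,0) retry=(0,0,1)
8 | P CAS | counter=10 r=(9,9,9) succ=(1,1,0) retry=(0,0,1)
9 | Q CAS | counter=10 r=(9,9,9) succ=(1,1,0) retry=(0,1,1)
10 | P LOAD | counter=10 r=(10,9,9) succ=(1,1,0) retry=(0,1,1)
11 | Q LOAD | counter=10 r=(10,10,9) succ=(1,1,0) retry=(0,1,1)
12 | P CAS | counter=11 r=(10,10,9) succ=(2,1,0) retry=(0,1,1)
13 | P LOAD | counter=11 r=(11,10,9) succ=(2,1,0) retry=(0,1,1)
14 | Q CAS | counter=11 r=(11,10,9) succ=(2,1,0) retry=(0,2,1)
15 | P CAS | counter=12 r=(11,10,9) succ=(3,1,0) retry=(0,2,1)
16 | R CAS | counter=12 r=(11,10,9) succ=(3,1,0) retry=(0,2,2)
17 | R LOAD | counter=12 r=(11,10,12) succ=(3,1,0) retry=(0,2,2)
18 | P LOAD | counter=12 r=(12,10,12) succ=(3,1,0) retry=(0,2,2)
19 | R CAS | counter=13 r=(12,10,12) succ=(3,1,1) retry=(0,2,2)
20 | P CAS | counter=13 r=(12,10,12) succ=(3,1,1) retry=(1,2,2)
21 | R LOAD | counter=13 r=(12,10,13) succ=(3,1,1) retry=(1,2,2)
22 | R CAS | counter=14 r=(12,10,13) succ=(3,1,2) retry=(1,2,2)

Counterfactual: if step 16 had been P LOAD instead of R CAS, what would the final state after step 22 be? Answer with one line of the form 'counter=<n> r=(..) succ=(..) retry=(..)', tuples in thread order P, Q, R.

(re-executing from step 16 with the substitution; state before step 16: counter=12 r=(11,10,9) succ=(3,1,0) retry=(0,2,1))
16 | P LOAD | counter=12 r=(12,10,9) succ=(3,1,0) retry=(0,2,1)
17 | R LOAD | counter=12 r=(12,10,12) succ=(3,1,0) retry=(0,2,1)
18 | P LOAD | counter=12 r=(12,10,12) succ=(3,1,0) retry=(0,2,1)
19 | R CAS | counter=13 r=(12,10,12) succ=(3,1,1) retry=(0,2,1)
20 | P CAS | counter=13 r=(12,10,12) succ=(3,1,1) retry=(1,2,1)
21 | R LOAD | counter=13 r=(12,10,13) succ=(3,1,1) retry=(1,2,1)
22 | R CAS | counter=14 r=(12,10,13) succ=(3,1,2) retry=(1,2,1)

counter=14 r=(12,10,13) succ=(3,1,2) retry=(1,2,1)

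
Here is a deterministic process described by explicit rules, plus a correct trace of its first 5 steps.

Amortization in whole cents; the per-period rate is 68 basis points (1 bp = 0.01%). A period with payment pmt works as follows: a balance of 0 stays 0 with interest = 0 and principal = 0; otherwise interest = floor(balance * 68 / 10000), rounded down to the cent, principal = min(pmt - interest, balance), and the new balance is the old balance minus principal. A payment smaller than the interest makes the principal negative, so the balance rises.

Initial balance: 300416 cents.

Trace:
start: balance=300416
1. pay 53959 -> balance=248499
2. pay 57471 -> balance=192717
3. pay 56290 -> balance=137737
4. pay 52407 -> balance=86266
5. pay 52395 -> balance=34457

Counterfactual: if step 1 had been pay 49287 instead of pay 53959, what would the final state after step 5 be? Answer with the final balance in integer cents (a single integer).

39258

(re-executing from step 1 with the substitution; state before step 1: balance=300416)
1. pay 49287 -> balance=253171
2. pay 57471 -> balance=197421
3. pay 56290 -> balance=142473
4. pay 52407 -> balance=91034
5. pay 52395 -> balance=39258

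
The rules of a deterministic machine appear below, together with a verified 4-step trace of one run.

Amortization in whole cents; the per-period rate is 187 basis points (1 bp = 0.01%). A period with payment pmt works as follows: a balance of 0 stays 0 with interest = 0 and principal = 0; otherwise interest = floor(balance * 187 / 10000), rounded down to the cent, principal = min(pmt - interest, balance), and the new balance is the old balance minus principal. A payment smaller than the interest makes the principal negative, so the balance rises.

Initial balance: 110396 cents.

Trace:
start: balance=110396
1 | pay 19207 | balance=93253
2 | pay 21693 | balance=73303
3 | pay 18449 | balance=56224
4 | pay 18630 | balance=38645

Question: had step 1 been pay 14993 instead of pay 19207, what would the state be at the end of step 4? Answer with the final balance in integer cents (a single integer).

43101

(re-executing from step 1 with the substitution; state before step 1: balance=110396)
1 | pay 14993 | balance=97467
2 | pay 21693 | balance=77596
3 | pay 18449 | balance=60598
4 | pay 18630 | balance=43101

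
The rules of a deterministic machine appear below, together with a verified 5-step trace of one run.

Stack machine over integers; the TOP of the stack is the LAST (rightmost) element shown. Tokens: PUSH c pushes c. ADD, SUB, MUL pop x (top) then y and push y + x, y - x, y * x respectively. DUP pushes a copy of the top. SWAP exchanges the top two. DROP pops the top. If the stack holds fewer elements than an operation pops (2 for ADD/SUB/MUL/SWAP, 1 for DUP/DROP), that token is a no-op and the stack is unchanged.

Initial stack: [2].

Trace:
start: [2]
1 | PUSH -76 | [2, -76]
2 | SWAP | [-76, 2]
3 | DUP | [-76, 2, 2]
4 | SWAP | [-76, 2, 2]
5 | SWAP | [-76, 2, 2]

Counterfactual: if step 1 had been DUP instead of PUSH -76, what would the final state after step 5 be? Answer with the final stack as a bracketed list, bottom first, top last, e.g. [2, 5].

[2, 2, 2]

(re-executing from step 1 with the substitution; state before step 1: [2])
1 | DUP | [2, 2]
2 | SWAP | [2, 2]
3 | DUP | [2, 2, 2]
4 | SWAP | [2, 2, 2]
5 | SWAP | [2, 2, 2]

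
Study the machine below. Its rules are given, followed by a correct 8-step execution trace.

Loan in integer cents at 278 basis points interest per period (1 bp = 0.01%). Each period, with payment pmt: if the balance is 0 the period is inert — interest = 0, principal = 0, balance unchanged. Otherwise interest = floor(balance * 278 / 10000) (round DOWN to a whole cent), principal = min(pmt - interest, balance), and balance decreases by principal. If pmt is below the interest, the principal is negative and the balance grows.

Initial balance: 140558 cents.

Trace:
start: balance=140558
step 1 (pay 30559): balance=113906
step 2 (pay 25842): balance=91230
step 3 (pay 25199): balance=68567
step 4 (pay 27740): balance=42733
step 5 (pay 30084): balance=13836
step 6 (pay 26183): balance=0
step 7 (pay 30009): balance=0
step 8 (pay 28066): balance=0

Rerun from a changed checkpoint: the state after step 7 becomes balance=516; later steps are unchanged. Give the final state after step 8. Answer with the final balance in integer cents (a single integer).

state after step 7 := balance=516
step 8 (pay 28066): balance=0

0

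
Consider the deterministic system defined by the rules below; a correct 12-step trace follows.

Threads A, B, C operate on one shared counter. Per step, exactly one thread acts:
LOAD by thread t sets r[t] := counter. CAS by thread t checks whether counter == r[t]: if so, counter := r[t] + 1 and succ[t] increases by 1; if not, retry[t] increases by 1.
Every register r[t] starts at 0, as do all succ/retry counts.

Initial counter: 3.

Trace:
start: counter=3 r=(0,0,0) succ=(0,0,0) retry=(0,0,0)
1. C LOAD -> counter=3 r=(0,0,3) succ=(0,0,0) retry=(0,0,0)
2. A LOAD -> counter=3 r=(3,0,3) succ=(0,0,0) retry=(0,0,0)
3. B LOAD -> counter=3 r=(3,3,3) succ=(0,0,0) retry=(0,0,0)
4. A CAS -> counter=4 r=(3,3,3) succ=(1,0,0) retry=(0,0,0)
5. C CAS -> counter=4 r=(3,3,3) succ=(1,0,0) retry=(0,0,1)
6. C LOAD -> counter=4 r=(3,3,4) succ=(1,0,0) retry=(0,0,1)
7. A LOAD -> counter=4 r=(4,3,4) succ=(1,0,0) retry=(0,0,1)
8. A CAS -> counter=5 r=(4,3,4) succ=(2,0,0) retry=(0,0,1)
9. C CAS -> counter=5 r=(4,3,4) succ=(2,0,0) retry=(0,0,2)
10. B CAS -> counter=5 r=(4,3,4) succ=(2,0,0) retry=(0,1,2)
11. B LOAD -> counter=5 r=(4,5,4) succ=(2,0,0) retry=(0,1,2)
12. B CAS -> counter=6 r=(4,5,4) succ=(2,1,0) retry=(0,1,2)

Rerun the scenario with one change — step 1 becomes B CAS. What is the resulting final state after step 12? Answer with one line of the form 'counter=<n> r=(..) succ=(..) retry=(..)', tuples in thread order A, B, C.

(re-executing from step 1 with the substitution; state before step 1: counter=3 r=(0,0,0) succ=(0,0,0) retry=(0,0,0))
1. B CAS -> counter=3 r=(0,0,0) succ=(0,0,0) retry=(0,1,0)
2. A LOAD -> counter=3 r=(3,0,0) succ=(0,0,0) retry=(0,1,0)
3. B LOAD -> counter=3 r=(3,3,0) succ=(0,0,0) retry=(0,1,0)
4. A CAS -> counter=4 r=(3,3,0) succ=(1,0,0) retry=(0,1,0)
5. C CAS -> counter=4 r=(3,3,0) succ=(1,0,0) retry=(0,1,1)
6. C LOAD -> counter=4 r=(3,3,4) succ=(1,0,0) retry=(0,1,1)
7. A LOAD -> counter=4 r=(4,3,4) succ=(1,0,0) retry=(0,1,1)
8. A CAS -> counter=5 r=(4,3,4) succ=(2,0,0) retry=(0,1,1)
9. C CAS -> counter=5 r=(4,3,4) succ=(2,0,0) retry=(0,1,2)
10. B CAS -> counter=5 r=(4,3,4) succ=(2,0,0) retry=(0,2,2)
11. B LOAD -> counter=5 r=(4,5,4) succ=(2,0,0) retry=(0,2,2)
12. B CAS -> counter=6 r=(4,5,4) succ=(2,1,0) retry=(0,2,2)

counter=6 r=(4,5,4) succ=(2,1,0) retry=(0,2,2)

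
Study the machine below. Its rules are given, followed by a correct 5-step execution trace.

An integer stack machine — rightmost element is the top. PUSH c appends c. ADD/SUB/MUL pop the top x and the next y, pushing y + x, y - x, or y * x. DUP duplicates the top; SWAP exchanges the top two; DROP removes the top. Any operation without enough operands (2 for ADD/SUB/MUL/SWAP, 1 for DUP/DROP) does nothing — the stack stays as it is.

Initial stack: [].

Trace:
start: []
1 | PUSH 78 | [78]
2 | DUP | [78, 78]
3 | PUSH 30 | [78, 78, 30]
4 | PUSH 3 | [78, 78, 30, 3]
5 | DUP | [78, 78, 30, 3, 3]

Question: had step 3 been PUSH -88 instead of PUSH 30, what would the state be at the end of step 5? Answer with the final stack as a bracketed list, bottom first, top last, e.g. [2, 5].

(re-executing from step 3 with the substitution; state before step 3: [78, 78])
3 | PUSH -88 | [78, 78, -88]
4 | PUSH 3 | [78, 78, -88, 3]
5 | DUP | [78, 78, -88, 3, 3]

[78, 78, -88, 3, 3]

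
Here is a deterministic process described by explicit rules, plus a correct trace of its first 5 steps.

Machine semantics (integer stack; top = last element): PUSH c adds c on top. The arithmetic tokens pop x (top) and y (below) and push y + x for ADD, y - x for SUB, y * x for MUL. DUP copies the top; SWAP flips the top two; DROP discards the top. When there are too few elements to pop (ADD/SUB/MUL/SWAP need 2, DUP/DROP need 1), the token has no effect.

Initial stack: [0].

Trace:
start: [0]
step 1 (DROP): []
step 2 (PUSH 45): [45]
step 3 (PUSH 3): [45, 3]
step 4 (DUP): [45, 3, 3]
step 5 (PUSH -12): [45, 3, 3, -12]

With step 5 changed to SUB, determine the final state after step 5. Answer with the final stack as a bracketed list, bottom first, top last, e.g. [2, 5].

[45, 0]

(re-executing from step 5 with the substitution; state before step 5: [45, 3, 3])
step 5 (SUB): [45, 0]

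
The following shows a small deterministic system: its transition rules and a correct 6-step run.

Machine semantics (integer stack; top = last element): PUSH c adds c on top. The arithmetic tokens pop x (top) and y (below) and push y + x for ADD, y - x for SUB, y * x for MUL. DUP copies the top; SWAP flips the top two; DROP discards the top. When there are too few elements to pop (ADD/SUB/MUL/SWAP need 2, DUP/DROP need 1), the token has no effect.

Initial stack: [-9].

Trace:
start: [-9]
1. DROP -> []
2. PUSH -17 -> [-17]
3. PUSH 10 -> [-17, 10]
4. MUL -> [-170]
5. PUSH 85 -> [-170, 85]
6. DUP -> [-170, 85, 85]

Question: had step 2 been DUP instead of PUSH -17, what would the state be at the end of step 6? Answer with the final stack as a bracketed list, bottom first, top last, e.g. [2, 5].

(re-executing from step 2 with the substitution; state before step 2: [])
2. DUP -> []
3. PUSH 10 -> [10]
4. MUL -> [10]
5. PUSH 85 -> [10, 85]
6. DUP -> [10, 85, 85]

[10, 85, 85]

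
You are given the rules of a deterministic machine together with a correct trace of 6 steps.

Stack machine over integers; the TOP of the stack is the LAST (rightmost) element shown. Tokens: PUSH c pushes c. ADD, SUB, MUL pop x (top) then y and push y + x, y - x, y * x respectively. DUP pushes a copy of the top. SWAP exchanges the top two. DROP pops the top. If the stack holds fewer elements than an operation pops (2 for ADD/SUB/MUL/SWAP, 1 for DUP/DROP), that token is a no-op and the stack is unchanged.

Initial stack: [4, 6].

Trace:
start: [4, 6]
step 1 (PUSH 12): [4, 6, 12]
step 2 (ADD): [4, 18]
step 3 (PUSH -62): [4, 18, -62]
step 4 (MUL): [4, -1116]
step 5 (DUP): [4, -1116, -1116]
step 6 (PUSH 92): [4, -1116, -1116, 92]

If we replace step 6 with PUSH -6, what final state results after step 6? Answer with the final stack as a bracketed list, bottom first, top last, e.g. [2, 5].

[4, -1116, -1116, -6]

(re-executing from step 6 with the substitution; state before step 6: [4, -1116, -1116])
step 6 (PUSH -6): [4, -1116, -1116, -6]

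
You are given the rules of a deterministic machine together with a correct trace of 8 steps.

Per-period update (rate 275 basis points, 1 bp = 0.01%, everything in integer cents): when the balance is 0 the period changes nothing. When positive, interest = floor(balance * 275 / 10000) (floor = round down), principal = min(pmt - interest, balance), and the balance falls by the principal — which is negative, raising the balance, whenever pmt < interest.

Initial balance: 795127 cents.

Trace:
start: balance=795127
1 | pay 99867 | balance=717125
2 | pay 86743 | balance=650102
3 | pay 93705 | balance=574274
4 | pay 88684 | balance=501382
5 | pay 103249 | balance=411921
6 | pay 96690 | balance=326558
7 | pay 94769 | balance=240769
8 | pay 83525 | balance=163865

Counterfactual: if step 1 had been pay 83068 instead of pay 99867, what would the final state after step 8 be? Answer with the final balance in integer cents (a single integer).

(re-executing from step 1 with the substitution; state before step 1: balance=795127)
1 | pay 83068 | balance=733924
2 | pay 86743 | balance=667363
3 | pay 93705 | balance=592010
4 | pay 88684 | balance=519606
5 | pay 103249 | balance=430646
6 | pay 96690 | balance=345798
7 | pay 94769 | balance=260538
8 | pay 83525 | balance=184177

184177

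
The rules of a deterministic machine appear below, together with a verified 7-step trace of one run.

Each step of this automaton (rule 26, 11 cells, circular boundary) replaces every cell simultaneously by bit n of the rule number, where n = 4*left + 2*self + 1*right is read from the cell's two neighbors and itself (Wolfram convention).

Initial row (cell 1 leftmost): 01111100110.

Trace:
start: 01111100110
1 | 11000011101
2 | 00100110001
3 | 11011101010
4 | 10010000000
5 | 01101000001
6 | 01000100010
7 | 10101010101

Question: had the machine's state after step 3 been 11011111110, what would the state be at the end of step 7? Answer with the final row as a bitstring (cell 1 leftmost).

state after step 3 := 11011111110
4 | 10010000000
5 | 01101000001
6 | 01000100010
7 | 10101010101

10101010101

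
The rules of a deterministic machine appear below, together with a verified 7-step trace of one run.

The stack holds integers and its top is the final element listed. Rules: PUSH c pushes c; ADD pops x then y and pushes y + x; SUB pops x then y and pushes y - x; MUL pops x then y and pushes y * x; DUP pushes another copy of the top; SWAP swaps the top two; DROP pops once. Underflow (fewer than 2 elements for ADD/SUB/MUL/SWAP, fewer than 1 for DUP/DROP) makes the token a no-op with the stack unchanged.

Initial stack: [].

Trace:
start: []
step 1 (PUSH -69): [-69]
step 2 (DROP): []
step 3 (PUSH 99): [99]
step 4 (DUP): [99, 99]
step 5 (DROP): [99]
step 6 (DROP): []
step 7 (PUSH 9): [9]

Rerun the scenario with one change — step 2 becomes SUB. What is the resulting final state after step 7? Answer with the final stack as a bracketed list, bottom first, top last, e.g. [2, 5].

[-69, 9]

(re-executing from step 2 with the substitution; state before step 2: [-69])
step 2 (SUB): [-69]
step 3 (PUSH 99): [-69, 99]
step 4 (DUP): [-69, 99, 99]
step 5 (DROP): [-69, 99]
step 6 (DROP): [-69]
step 7 (PUSH 9): [-69, 9]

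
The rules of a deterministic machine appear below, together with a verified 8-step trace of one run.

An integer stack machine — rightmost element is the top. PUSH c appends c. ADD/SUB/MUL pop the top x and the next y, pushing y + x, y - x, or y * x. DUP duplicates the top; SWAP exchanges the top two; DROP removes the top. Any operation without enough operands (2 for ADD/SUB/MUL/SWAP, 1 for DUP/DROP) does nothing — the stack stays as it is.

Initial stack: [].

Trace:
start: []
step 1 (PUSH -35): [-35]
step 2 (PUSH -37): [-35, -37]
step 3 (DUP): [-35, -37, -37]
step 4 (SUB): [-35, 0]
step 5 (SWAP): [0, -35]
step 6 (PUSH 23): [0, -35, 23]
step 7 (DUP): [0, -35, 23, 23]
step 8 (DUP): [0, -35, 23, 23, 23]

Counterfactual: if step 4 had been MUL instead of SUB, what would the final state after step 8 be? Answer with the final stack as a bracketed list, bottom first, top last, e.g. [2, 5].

(re-executing from step 4 with the substitution; state before step 4: [-35, -37, -37])
step 4 (MUL): [-35, 1369]
step 5 (SWAP): [1369, -35]
step 6 (PUSH 23): [1369, -35, 23]
step 7 (DUP): [1369, -35, 23, 23]
step 8 (DUP): [1369, -35, 23, 23, 23]

[1369, -35, 23, 23, 23]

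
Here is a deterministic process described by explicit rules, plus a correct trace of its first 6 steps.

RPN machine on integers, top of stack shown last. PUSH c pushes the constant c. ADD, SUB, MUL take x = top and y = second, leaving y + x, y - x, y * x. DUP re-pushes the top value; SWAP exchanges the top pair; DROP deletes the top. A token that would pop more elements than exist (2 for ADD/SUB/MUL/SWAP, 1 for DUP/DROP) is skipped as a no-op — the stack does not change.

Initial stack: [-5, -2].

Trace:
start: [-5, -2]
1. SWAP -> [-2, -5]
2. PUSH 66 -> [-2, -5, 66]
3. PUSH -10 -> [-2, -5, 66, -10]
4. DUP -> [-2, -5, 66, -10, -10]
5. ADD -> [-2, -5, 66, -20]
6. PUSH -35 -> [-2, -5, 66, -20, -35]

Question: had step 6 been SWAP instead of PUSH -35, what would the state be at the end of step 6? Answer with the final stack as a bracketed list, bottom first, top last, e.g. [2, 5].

[-2, -5, -20, 66]

(re-executing from step 6 with the substitution; state before step 6: [-2, -5, 66, -20])
6. SWAP -> [-2, -5, -20, 66]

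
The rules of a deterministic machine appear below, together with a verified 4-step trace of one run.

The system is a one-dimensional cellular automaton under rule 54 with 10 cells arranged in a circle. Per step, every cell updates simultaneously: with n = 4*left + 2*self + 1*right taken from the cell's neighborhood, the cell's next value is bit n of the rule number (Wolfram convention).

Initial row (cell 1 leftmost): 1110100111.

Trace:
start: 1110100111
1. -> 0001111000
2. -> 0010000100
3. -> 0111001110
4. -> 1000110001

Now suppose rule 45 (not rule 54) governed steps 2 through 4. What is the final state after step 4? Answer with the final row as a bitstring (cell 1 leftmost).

(re-executing steps 2..4 under rule 45; state before step 2: 0001111000)
2. -> 1101000011
3. -> 0011011010
4. -> 1010110110

1010110110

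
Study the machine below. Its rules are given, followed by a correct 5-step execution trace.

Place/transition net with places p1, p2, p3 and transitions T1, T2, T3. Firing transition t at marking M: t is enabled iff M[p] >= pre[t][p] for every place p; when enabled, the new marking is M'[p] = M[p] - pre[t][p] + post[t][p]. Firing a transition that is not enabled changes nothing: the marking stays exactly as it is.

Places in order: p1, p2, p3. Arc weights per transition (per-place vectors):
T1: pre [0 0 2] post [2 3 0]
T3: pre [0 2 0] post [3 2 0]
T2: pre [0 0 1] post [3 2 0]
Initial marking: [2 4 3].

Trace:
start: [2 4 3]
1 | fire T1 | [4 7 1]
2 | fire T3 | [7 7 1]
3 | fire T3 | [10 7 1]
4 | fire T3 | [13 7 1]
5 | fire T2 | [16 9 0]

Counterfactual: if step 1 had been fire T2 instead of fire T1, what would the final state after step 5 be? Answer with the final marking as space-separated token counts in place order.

(re-executing from step 1 with the substitution; state before step 1: [2 4 3])
1 | fire T2 | [5 6 2]
2 | fire T3 | [8 6 2]
3 | fire T3 | [11 6 2]
4 | fire T3 | [14 6 2]
5 | fire T2 | [17 8 1]

17 8 1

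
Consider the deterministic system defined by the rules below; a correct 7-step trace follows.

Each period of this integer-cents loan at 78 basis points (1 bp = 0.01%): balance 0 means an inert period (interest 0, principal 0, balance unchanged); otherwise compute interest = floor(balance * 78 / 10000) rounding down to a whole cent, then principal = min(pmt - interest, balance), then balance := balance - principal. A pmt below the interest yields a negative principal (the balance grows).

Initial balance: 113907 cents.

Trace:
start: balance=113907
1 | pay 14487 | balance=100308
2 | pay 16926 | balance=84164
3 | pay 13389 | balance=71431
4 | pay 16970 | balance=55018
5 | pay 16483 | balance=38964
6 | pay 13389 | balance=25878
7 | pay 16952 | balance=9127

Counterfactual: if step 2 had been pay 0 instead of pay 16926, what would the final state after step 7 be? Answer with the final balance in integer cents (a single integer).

26725

(re-executing from step 2 with the substitution; state before step 2: balance=100308)
2 | pay 0 | balance=101090
3 | pay 13389 | balance=88489
4 | pay 16970 | balance=72209
5 | pay 16483 | balance=56289
6 | pay 13389 | balance=43339
7 | pay 16952 | balance=26725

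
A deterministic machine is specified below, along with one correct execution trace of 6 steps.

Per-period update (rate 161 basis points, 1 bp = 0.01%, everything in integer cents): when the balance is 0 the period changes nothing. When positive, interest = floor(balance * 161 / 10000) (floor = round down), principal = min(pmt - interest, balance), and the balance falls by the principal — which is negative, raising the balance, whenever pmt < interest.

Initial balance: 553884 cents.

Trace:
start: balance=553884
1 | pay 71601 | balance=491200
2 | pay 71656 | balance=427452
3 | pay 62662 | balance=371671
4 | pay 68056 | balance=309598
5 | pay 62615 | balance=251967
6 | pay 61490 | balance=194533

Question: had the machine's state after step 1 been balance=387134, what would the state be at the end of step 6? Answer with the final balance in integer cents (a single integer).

state after step 1 := balance=387134
2 | pay 71656 | balance=321710
3 | pay 62662 | balance=264227
4 | pay 68056 | balance=200425
5 | pay 62615 | balance=141036
6 | pay 61490 | balance=81816

81816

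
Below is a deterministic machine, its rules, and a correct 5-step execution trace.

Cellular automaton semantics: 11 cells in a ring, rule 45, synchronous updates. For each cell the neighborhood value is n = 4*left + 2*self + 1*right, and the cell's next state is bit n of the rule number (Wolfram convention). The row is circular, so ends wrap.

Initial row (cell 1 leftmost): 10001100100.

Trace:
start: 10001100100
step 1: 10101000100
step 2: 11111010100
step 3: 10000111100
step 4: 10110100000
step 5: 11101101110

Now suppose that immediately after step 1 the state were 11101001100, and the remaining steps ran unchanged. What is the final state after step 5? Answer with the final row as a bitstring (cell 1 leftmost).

00011111000

state after step 1 := 11101001100
step 2: 10011001000
step 3: 10010001010
step 4: 10010101111
step 5: 00011111000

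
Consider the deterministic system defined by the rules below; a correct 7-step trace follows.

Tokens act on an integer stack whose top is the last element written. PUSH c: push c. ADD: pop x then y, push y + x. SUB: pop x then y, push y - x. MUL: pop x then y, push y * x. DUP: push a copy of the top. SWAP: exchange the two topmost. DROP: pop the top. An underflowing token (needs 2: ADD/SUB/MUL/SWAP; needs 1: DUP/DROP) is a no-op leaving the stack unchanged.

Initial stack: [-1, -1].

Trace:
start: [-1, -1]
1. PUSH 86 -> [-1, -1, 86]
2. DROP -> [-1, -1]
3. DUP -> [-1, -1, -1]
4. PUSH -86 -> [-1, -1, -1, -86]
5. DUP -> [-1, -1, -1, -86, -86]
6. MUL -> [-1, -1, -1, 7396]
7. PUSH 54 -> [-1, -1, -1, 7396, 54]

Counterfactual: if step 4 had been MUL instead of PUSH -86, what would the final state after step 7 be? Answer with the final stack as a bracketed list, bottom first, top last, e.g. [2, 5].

[-1, 1, 54]

(re-executing from step 4 with the substitution; state before step 4: [-1, -1, -1])
4. MUL -> [-1, 1]
5. DUP -> [-1, 1, 1]
6. MUL -> [-1, 1]
7. PUSH 54 -> [-1, 1, 54]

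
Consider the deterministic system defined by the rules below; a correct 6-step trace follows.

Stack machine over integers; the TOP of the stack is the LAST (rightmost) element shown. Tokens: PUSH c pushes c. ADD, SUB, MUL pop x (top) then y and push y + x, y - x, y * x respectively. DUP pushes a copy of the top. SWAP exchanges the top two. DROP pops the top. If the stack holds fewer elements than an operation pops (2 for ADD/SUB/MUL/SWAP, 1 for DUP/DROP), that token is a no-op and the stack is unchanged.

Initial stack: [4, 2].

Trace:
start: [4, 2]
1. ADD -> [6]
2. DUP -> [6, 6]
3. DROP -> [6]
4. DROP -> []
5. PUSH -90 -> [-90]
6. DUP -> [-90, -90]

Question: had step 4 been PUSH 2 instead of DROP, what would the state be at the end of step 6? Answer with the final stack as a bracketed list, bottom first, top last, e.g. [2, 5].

(re-executing from step 4 with the substitution; state before step 4: [6])
4. PUSH 2 -> [6, 2]
5. PUSH -90 -> [6, 2, -90]
6. DUP -> [6, 2, -90, -90]

[6, 2, -90, -90]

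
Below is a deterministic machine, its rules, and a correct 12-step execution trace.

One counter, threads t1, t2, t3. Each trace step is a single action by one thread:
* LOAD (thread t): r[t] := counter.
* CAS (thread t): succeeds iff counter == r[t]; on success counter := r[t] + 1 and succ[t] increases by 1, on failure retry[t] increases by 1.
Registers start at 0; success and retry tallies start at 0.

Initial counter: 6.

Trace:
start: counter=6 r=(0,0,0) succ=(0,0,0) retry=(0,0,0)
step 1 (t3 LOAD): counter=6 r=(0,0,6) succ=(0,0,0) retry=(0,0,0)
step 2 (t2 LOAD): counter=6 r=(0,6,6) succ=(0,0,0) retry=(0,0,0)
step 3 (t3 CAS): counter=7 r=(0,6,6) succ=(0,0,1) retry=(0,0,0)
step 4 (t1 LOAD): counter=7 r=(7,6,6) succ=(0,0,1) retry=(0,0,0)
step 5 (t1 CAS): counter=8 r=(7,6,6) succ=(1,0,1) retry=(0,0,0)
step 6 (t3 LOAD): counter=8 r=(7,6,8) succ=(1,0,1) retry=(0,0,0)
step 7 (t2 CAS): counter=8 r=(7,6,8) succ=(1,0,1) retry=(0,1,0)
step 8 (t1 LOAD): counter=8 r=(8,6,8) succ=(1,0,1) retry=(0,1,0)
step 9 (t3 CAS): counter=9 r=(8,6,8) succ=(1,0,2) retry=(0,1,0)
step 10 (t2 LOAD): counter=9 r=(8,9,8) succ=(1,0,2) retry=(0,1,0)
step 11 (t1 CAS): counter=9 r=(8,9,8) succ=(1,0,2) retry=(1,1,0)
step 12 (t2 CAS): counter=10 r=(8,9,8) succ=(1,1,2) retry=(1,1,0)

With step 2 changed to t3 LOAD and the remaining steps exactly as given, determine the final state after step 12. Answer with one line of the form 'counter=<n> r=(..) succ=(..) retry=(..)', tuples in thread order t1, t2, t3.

counter=10 r=(8,9,8) succ=(1,1,2) retry=(1,1,0)

(re-executing from step 2 with the substitution; state before step 2: counter=6 r=(0,0,6) succ=(0,0,0) retry=(0,0,0))
step 2 (t3 LOAD): counter=6 r=(0,0,6) succ=(0,0,0) retry=(0,0,0)
step 3 (t3 CAS): counter=7 r=(0,0,6) succ=(0,0,1) retry=(0,0,0)
step 4 (t1 LOAD): counter=7 r=(7,0,6) succ=(0,0,1) retry=(0,0,0)
step 5 (t1 CAS): counter=8 r=(7,0,6) succ=(1,0,1) retry=(0,0,0)
step 6 (t3 LOAD): counter=8 r=(7,0,8) succ=(1,0,1) retry=(0,0,0)
step 7 (t2 CAS): counter=8 r=(7,0,8) succ=(1,0,1) retry=(0,1,0)
step 8 (t1 LOAD): counter=8 r=(8,0,8) succ=(1,0,1) retry=(0,1,0)
step 9 (t3 CAS): counter=9 r=(8,0,8) succ=(1,0,2) retry=(0,1,0)
step 10 (t2 LOAD): counter=9 r=(8,9,8) succ=(1,0,2) retry=(0,1,0)
step 11 (t1 CAS): counter=9 r=(8,9,8) succ=(1,0,2) retry=(1,1,0)
step 12 (t2 CAS): counter=10 r=(8,9,8) succ=(1,1,2) retry=(1,1,0)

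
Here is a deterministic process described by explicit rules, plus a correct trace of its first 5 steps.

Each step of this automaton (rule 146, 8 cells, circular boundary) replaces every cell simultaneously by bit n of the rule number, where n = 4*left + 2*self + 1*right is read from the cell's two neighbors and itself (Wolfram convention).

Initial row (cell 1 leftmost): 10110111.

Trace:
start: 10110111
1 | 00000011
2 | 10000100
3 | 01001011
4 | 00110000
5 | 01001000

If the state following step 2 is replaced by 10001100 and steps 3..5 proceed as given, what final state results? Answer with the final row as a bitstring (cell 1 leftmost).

state after step 2 := 10001100
3 | 01010011
4 | 00001100
5 | 00010010

00010010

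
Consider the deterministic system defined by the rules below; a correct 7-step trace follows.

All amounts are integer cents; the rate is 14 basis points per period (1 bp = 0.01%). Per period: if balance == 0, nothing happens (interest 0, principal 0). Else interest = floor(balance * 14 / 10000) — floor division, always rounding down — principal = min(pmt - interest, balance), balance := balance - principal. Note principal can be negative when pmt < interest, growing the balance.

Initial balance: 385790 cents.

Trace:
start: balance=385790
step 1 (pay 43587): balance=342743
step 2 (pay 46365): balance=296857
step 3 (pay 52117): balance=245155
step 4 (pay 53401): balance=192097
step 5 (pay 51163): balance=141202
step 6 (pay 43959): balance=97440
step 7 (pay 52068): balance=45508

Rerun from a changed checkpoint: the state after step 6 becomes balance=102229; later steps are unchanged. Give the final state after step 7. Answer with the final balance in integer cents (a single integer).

state after step 6 := balance=102229
step 7 (pay 52068): balance=50304

50304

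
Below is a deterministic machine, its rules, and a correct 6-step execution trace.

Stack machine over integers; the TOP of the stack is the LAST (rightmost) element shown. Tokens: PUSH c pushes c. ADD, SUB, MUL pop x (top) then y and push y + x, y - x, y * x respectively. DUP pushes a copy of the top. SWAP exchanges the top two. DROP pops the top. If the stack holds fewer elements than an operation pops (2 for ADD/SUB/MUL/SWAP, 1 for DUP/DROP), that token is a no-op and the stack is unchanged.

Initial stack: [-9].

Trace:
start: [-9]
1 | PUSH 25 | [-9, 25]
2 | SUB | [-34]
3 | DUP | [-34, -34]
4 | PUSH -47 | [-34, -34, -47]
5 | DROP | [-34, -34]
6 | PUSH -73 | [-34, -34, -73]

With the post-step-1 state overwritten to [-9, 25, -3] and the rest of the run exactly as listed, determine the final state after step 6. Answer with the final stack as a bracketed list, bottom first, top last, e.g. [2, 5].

state after step 1 := [-9, 25, -3]
2 | SUB | [-9, 28]
3 | DUP | [-9, 28, 28]
4 | PUSH -47 | [-9, 28, 28, -47]
5 | DROP | [-9, 28, 28]
6 | PUSH -73 | [-9, 28, 28, -73]

[-9, 28, 28, -73]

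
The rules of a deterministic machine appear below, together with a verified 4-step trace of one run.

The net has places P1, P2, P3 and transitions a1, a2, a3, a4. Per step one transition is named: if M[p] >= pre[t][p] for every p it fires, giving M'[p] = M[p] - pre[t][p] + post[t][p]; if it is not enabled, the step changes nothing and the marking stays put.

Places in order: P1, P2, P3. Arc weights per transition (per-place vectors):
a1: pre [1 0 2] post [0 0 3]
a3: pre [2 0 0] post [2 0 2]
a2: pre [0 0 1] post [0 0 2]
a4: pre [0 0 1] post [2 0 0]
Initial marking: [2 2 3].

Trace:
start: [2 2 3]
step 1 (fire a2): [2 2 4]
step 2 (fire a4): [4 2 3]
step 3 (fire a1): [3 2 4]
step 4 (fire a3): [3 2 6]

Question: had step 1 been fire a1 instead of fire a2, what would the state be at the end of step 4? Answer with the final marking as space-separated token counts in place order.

(re-executing from step 1 with the substitution; state before step 1: [2 2 3])
step 1 (fire a1): [1 2 4]
step 2 (fire a4): [3 2 3]
step 3 (fire a1): [2 2 4]
step 4 (fire a3): [2 2 6]

2 2 6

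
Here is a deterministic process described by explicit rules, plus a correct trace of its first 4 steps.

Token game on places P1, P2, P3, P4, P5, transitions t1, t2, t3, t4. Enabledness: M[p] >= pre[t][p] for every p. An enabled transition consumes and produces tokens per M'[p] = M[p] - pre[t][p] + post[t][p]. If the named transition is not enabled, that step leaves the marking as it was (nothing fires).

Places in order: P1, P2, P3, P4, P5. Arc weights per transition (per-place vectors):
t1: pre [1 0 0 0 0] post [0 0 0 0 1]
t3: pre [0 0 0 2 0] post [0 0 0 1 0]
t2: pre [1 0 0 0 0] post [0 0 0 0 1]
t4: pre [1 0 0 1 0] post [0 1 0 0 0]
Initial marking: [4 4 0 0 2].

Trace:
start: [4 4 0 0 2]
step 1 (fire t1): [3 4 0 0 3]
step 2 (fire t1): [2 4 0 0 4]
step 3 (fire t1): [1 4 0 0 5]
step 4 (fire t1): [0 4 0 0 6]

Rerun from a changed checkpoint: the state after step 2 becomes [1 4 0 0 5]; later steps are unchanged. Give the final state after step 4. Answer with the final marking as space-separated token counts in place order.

state after step 2 := [1 4 0 0 5]
step 3 (fire t1): [0 4 0 0 6]
step 4 (fire t1): [0 4 0 0 6]

0 4 0 0 6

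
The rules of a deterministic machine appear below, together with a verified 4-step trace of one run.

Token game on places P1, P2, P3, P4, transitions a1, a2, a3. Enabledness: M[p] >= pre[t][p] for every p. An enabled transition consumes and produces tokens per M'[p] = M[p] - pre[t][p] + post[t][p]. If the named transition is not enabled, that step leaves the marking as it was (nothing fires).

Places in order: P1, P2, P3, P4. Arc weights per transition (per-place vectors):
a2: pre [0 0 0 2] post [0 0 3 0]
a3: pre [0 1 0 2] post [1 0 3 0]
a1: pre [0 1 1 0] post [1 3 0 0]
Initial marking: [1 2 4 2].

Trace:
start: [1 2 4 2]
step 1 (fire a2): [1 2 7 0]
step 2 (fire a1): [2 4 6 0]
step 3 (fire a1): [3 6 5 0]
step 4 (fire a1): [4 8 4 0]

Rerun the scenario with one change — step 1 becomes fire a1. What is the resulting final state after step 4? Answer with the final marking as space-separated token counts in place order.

5 10 0 2

(re-executing from step 1 with the substitution; state before step 1: [1 2 4 2])
step 1 (fire a1): [2 4 3 2]
step 2 (fire a1): [3 6 2 2]
step 3 (fire a1): [4 8 1 2]
step 4 (fire a1): [5 10 0 2]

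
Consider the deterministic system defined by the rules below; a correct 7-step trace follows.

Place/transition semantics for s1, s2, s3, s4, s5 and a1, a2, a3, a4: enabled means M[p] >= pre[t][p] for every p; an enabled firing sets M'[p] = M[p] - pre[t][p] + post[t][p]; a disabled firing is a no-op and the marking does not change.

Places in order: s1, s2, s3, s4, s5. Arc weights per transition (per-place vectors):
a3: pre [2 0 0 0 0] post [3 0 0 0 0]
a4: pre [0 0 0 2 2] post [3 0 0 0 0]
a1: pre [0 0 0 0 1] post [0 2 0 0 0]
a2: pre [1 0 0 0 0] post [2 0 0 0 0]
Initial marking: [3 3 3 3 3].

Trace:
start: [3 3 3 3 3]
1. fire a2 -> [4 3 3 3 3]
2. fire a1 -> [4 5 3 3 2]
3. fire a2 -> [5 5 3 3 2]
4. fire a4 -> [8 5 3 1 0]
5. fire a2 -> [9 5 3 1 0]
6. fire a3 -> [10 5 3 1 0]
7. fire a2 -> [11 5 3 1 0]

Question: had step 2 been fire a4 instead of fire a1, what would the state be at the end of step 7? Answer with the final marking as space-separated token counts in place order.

11 3 3 1 1

(re-executing from step 2 with the substitution; state before step 2: [4 3 3 3 3])
2. fire a4 -> [7 3 3 1 1]
3. fire a2 -> [8 3 3 1 1]
4. fire a4 -> [8 3 3 1 1]
5. fire a2 -> [9 3 3 1 1]
6. fire a3 -> [10 3 3 1 1]
7. fire a2 -> [11 3 3 1 1]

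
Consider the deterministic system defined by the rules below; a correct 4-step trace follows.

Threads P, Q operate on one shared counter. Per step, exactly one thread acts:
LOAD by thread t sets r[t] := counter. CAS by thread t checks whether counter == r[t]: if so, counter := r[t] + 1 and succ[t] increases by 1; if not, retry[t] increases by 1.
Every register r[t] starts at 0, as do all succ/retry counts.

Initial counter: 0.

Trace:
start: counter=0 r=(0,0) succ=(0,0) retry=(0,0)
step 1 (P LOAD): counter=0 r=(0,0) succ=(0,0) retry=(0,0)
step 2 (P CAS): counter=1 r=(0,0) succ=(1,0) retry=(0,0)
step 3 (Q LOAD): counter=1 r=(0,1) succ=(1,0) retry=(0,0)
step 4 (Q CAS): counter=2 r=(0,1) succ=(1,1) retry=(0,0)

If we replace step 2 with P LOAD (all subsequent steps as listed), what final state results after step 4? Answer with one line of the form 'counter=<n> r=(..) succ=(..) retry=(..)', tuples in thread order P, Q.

counter=1 r=(0,0) succ=(0,1) retry=(0,0)

(re-executing from step 2 with the substitution; state before step 2: counter=0 r=(0,0) succ=(0,0) retry=(0,0))
step 2 (P LOAD): counter=0 r=(0,0) succ=(0,0) retry=(0,0)
step 3 (Q LOAD): counter=0 r=(0,0) succ=(0,0) retry=(0,0)
step 4 (Q CAS): counter=1 r=(0,0) succ=(0,1) retry=(0,0)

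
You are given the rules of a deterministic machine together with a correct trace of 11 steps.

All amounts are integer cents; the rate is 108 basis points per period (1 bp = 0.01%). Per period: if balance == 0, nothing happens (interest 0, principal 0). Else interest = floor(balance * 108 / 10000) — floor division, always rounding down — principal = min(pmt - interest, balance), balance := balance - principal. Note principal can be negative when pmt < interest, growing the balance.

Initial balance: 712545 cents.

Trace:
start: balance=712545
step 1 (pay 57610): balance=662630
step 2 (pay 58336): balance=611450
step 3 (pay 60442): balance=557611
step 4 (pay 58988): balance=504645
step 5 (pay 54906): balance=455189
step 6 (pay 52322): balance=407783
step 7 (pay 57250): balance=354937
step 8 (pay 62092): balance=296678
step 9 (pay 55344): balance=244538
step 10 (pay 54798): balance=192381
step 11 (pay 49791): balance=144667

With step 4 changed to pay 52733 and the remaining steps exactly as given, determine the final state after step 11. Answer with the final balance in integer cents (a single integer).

(re-executing from step 4 with the substitution; state before step 4: balance=557611)
step 4 (pay 52733): balance=510900
step 5 (pay 54906): balance=461511
step 6 (pay 52322): balance=414173
step 7 (pay 57250): balance=361396
step 8 (pay 62092): balance=303207
step 9 (pay 55344): balance=251137
step 10 (pay 54798): balance=199051
step 11 (pay 49791): balance=151409

151409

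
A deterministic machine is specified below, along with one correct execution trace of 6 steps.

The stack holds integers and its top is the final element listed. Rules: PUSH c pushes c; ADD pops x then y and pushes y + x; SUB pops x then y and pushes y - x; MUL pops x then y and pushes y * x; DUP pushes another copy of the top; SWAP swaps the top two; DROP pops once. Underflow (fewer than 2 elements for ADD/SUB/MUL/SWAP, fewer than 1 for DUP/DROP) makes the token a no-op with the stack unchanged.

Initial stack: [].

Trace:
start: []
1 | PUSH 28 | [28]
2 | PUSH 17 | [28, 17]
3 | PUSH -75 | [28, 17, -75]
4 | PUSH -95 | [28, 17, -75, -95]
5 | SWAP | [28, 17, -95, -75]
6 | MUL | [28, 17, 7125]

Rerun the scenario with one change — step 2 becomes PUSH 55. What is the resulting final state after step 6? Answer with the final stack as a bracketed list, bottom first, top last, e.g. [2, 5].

(re-executing from step 2 with the substitution; state before step 2: [28])
2 | PUSH 55 | [28, 55]
3 | PUSH -75 | [28, 55, -75]
4 | PUSH -95 | [28, 55, -75, -95]
5 | SWAP | [28, 55, -95, -75]
6 | MUL | [28, 55, 7125]

[28, 55, 7125]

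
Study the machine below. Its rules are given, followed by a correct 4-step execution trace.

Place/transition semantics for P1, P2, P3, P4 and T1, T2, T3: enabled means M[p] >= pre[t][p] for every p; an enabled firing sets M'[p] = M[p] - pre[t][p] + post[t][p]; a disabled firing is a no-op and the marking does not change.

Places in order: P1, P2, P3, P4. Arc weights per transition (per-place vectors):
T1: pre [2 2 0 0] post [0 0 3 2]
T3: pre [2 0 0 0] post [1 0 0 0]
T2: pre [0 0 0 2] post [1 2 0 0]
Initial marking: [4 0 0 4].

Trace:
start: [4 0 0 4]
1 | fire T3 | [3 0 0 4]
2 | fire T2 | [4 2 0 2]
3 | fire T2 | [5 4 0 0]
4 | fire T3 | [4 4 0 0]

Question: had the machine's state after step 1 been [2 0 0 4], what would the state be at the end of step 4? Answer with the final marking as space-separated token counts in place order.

state after step 1 := [2 0 0 4]
2 | fire T2 | [3 2 0 2]
3 | fire T2 | [4 4 0 0]
4 | fire T3 | [3 4 0 0]

3 4 0 0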